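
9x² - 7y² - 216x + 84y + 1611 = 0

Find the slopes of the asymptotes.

Rearranging, 9(x² - 24x) -7(y² - 12y) = -1611.
Complete the square: 9(x - 12)² -7(y - 6)² = -1611 + 1296 - 252 = -567
Dividing both sides by -567: (y - 6)²/81 - (x - 12)²/63 = 1
Hyperbola, center (12, 6), transverse axis vertical; a² = 81, b² = 63.
For a vertical hyperbola the asymptotes have slope ±a/b.
Here that is ±9/3√7 = ±3√7/7.

3√7/7 and -3√7/7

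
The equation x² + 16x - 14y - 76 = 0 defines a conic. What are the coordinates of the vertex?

(-8, -10)

Only x is squared. Complete the square in x: (x + 8)² = 14(y + 10).
Vertex (-8, -10); 4p = 14 so p = 7/2. Opens up.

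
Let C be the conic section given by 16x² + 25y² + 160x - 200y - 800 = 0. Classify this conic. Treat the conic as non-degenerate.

No xy term. Coefficients of x² and y² are A = 16, C = 25.
A and C have the same sign but A ≠ C ⇒ ellipse.

ellipse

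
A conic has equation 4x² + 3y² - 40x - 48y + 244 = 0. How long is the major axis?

8

Group: 4(x² - 10x) + 3(y² - 16y) = -244
Complete the square: 4(x - 5)² + 3(y - 8)² = -244 + 100 + 192 = 48
Dividing both sides by 48: (x - 5)²/12 + (y - 8)²/16 = 1
Ellipse, center (5, 8), major axis vertical; a² = 16, b² = 12.
a² = 16 so a = 4; the major axis has length 2a = 8.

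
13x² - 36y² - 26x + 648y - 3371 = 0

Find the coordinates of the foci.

Group: 13(x² - 2x) -36(y² - 18y) = 3371
13(x - 1)² -36(y - 9)² = 3371 + 13 - 2916 = 468
Dividing both sides by 468: (x - 1)²/36 - (y - 9)²/13 = 1
Hyperbola, center (1, 9), transverse axis horizontal; a² = 36, b² = 13.
c² = a² + b² = 36 + 13 = 49, so c = 7.
Foci lie on the horizontal axis through the center: (h ± c, k).

(-6, 9) and (8, 9)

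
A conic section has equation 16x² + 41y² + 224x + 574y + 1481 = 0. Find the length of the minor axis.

Rearranging, 16(x² + 14x) + 41(y² + 14y) = -1481.
Completing the square gives 16(x + 7)² + 41(y + 7)² = -1481 + 784 + 2009 = 1312.
Divide through by 1312 to get (x + 7)²/82 + (y + 7)²/32 = 1.
Ellipse, center (-7, -7), major axis horizontal; a² = 82, b² = 32.
b² = 32 so b = 4√2; the minor axis has length 2b = 8√2.

8√2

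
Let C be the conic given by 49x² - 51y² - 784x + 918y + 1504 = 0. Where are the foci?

Rearranging, 49(x² - 16x) -51(y² - 18y) = -1504.
Complete the square: 49(x - 8)² -51(y - 9)² = -1504 + 3136 - 4131 = -2499
Dividing both sides by -2499: (y - 9)²/49 - (x - 8)²/51 = 1
Hyperbola, center (8, 9), transverse axis vertical; a² = 49, b² = 51.
c² = a² + b² = 49 + 51 = 100, so c = 10.
Foci lie on the vertical axis through the center: (h, k ± c).

(8, -1) and (8, 19)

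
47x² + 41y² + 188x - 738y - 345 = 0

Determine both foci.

(-2, 9 - 2√3) and (-2, 9 + 2√3)

Group the x- and y-terms: 47(x² + 4x) + 41(y² - 18y) = 345
Completing the square gives 47(x + 2)² + 41(y - 9)² = 345 + 188 + 3321 = 3854.
Dividing both sides by 3854: (x + 2)²/82 + (y - 9)²/94 = 1
Ellipse, center (-2, 9), major axis vertical; a² = 94, b² = 82.
c² = a² - b² = 94 - 82 = 12, so c = 2√3.
Foci lie on the vertical axis through the center: (h, k ± c).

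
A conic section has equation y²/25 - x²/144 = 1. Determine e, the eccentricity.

Center (0, 0). The positive term is the y-term, so the transverse axis is vertical; a² = 25, b² = 144.
c² = a² + b² = 169, so c = 13.
e = c/a = 13/5.

e = 13/5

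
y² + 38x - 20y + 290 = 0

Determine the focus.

(-29/2, 10)

Only y is squared. Complete the square in y: (y - 10)² = -38(x + 5).
Vertex (-5, 10); 4p = -38 so p = -19/2. Opens left.
Focus is p units from the vertex along the axis: (h + p, k).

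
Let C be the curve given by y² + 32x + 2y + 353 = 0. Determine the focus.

Only y is squared. Complete the square in y: (y + 1)² = -32(x + 11).
Vertex (-11, -1); 4p = -32 so p = -8. Opens left.
Focus is p units from the vertex along the axis: (h + p, k).

(-19, -1)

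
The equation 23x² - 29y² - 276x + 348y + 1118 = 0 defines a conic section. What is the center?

(6, 6)

Collect terms: 23(x² - 12x) -29(y² - 12y) = -1118
Complete the square in x and y: 23(x - 6)² -29(y - 6)² = -1118 + 828 - 1044 = -1334
Divide by -1334: (y - 6)²/46 - (x - 6)²/58 = 1
Hyperbola with center (6, 6).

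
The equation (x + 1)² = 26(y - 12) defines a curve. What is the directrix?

y = 11/2

Vertex (-1, 12); 4p = 26 so p = 13/2. Opens up.
Directrix is the horizontal line y = k − p = 12 − (13/2) = 11/2.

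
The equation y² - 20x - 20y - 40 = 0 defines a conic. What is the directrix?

x = -12

Only y is squared. Complete the square in y: (y - 10)² = 20(x + 7).
Vertex (-7, 10); 4p = 20 so p = 5. Opens right.
Directrix is the vertical line x = h − p = -7 − (5) = -12.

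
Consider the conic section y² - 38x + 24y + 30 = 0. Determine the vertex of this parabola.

Only y is squared. Complete the square in y: (y + 12)² = 38(x + 3).
Vertex (-3, -12); 4p = 38 so p = 19/2. Opens right.

(-3, -12)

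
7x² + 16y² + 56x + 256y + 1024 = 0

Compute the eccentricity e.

e = 3/4

Rearranging, 7(x² + 8x) + 16(y² + 16y) = -1024.
7(x + 4)² + 16(y + 8)² = -1024 + 112 + 1024 = 112
Divide by 112: (x + 4)²/16 + (y + 8)²/7 = 1
Ellipse, center (-4, -8), major axis horizontal; a² = 16, b² = 7.
c² = a² - b² = 9, so c = 3.
e = c/a = 3/4.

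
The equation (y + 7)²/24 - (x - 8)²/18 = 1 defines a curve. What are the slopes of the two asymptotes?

2√3/3 and -2√3/3

Center (8, -7). The positive term is the y-term, so the transverse axis is vertical; a² = 24, b² = 18.
For a vertical hyperbola the asymptotes have slope ±a/b.
Here that is ±2√6/3√2 = ±2√3/3.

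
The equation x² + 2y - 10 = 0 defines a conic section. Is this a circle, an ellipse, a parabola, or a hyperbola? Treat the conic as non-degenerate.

parabola

No xy term. Coefficients of x² and y² are A = 1, C = 0.
Exactly one squared variable ⇒ parabola.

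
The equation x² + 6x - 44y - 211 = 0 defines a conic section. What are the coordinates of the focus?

(-3, 6)

Only x is squared. Complete the square in x: (x + 3)² = 44(y + 5).
Vertex (-3, -5); 4p = 44 so p = 11. Opens up.
Focus is p units from the vertex along the axis: (h, k + p).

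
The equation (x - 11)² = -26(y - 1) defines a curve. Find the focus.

(11, -11/2)

Vertex (11, 1); 4p = -26 so p = -13/2. Opens down.
Focus is p units from the vertex along the axis: (h, k + p).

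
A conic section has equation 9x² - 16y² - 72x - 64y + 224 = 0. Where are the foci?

9(x² - 8x) -16(y² + 4y) = -224
9(x - 4)² -16(y + 2)² = -224 + 144 - 64 = -144
Dividing both sides by -144: (y + 2)²/9 - (x - 4)²/16 = 1
Hyperbola, center (4, -2), transverse axis vertical; a² = 9, b² = 16.
c² = a² + b² = 9 + 16 = 25, so c = 5.
Foci lie on the vertical axis through the center: (h, k ± c).

(4, -7) and (4, 3)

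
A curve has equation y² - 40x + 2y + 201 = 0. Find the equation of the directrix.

Only y is squared. Complete the square in y: (y + 1)² = 40(x - 5).
Vertex (5, -1); 4p = 40 so p = 10. Opens right.
Directrix is the vertical line x = h − p = 5 − (10) = -5.

x = -5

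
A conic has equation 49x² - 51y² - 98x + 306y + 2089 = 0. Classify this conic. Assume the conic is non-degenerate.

No xy term. Coefficients of x² and y² are A = 49, C = -51.
A and C have opposite signs ⇒ hyperbola.

hyperbola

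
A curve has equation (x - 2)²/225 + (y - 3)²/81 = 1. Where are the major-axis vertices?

(-13, 3) and (17, 3)

Center (2, 3). The larger denominator 225 sits under the x-term, so the major axis is horizontal; a² = 225, b² = 81.
a = 15. Vertices at (h ± a, k).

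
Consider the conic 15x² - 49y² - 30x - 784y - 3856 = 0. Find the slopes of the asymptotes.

Group the x- and y-terms: 15(x² - 2x) -49(y² + 16y) = 3856
Complete the square: 15(x - 1)² -49(y + 8)² = 3856 + 15 - 3136 = 735
Dividing both sides by 735: (x - 1)²/49 - (y + 8)²/15 = 1
Hyperbola, center (1, -8), transverse axis horizontal; a² = 49, b² = 15.
For a horizontal hyperbola the asymptotes have slope ±b/a.
Here that is ±√15/7.

√15/7 and -√15/7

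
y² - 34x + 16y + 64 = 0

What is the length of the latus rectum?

34

Only y is squared. Complete the square in y: (y + 8)² = 34x.
Vertex (0, -8); 4p = 34 so p = 17/2. Opens right.
Latus rectum length = |4p| = 34.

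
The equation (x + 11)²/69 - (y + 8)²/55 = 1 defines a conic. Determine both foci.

Center (-11, -8). The positive term is the x-term, so the transverse axis is horizontal; a² = 69, b² = 55.
c² = a² + b² = 69 + 55 = 124, so c = 2√31.
Foci lie on the horizontal axis through the center: (h ± c, k).

(-11 - 2√31, -8) and (-11 + 2√31, -8)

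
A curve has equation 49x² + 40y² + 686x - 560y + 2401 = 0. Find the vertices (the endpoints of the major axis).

(-7, 0) and (-7, 14)

Rearranging, 49(x² + 14x) + 40(y² - 14y) = -2401.
Completing the square gives 49(x + 7)² + 40(y - 7)² = -2401 + 2401 + 1960 = 1960.
Divide by 1960: (x + 7)²/40 + (y - 7)²/49 = 1
Ellipse, center (-7, 7), major axis vertical; a² = 49, b² = 40.
a = 7. Vertices at (h, k ± a).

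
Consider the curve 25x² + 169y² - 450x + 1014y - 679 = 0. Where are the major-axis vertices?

Rearranging, 25(x² - 18x) + 169(y² + 6y) = 679.
Complete the square in x and y: 25(x - 9)² + 169(y + 3)² = 679 + 2025 + 1521 = 4225
Dividing both sides by 4225: (x - 9)²/169 + (y + 3)²/25 = 1
Ellipse, center (9, -3), major axis horizontal; a² = 169, b² = 25.
a = 13. Vertices at (h ± a, k).

(-4, -3) and (22, -3)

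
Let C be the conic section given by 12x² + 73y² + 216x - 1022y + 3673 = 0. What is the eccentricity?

12(x² + 18x) + 73(y² - 14y) = -3673
12(x + 9)² + 73(y - 7)² = -3673 + 972 + 3577 = 876
Dividing both sides by 876: (x + 9)²/73 + (y - 7)²/12 = 1
Ellipse, center (-9, 7), major axis horizontal; a² = 73, b² = 12.
c² = a² - b² = 61, so c = √61.
e = c/a = √61/√73 = √4453/73.

e = √4453/73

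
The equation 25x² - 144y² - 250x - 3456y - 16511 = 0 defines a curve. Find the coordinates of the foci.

25(x² - 10x) -144(y² + 24y) = 16511
Complete the square in x and y: 25(x - 5)² -144(y + 12)² = 16511 + 625 - 20736 = -3600
Divide through by -3600 to get (y + 12)²/25 - (x - 5)²/144 = 1.
Hyperbola, center (5, -12), transverse axis vertical; a² = 25, b² = 144.
c² = a² + b² = 25 + 144 = 169, so c = 13.
Foci lie on the vertical axis through the center: (h, k ± c).

(5, -25) and (5, 1)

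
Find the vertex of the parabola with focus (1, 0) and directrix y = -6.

(1, -3)

The vertex is the midpoint between the focus and the directrix along the axis of symmetry.
Axis is vertical (directrix is horizontal). Vertex y-coordinate = (0 + (-6))/2 = -3; x-coordinate = 1.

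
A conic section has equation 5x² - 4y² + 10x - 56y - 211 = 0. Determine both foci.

Group the x- and y-terms: 5(x² + 2x) -4(y² + 14y) = 211
Completing the square gives 5(x + 1)² -4(y + 7)² = 211 + 5 - 196 = 20.
Divide by 20: (x + 1)²/4 - (y + 7)²/5 = 1
Hyperbola, center (-1, -7), transverse axis horizontal; a² = 4, b² = 5.
c² = a² + b² = 4 + 5 = 9, so c = 3.
Foci lie on the horizontal axis through the center: (h ± c, k).

(-4, -7) and (2, -7)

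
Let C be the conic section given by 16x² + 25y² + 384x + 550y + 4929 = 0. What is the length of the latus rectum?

32/5

Collect terms: 16(x² + 24x) + 25(y² + 22y) = -4929
Completing the square gives 16(x + 12)² + 25(y + 11)² = -4929 + 2304 + 3025 = 400.
Dividing both sides by 400: (x + 12)²/25 + (y + 11)²/16 = 1
Ellipse, center (-12, -11), major axis horizontal; a² = 25, b² = 16.
Latus rectum length = 2b²/a = 2·16/5 = 32/5.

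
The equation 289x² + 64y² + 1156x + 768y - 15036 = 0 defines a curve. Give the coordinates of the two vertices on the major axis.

Collect terms: 289(x² + 4x) + 64(y² + 12y) = 15036
Complete the square: 289(x + 2)² + 64(y + 6)² = 15036 + 1156 + 2304 = 18496
Divide through by 18496 to get (x + 2)²/64 + (y + 6)²/289 = 1.
Ellipse, center (-2, -6), major axis vertical; a² = 289, b² = 64.
a = 17. Vertices at (h, k ± a).

(-2, -23) and (-2, 11)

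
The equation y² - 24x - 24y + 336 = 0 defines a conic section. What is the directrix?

Only y is squared. Complete the square in y: (y - 12)² = 24(x - 8).
Vertex (8, 12); 4p = 24 so p = 6. Opens right.
Directrix is the vertical line x = h − p = 8 − (6) = 2.

x = 2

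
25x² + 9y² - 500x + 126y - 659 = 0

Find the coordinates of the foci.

(10, -23) and (10, 9)

Rearranging, 25(x² - 20x) + 9(y² + 14y) = 659.
Completing the square gives 25(x - 10)² + 9(y + 7)² = 659 + 2500 + 441 = 3600.
Divide by 3600: (x - 10)²/144 + (y + 7)²/400 = 1
Ellipse, center (10, -7), major axis vertical; a² = 400, b² = 144.
c² = a² - b² = 400 - 144 = 256, so c = 16.
Foci lie on the vertical axis through the center: (h, k ± c).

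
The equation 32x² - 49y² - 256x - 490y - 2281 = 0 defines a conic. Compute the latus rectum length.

64/7

32(x² - 8x) -49(y² + 10y) = 2281
32(x - 4)² -49(y + 5)² = 2281 + 512 - 1225 = 1568
Divide by 1568: (x - 4)²/49 - (y + 5)²/32 = 1
Hyperbola, center (4, -5), transverse axis horizontal; a² = 49, b² = 32.
Latus rectum length = 2b²/a = 2·32/7 = 64/7.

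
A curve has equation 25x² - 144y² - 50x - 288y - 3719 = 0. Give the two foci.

25(x² - 2x) -144(y² + 2y) = 3719
25(x - 1)² -144(y + 1)² = 3719 + 25 - 144 = 3600
Divide by 3600: (x - 1)²/144 - (y + 1)²/25 = 1
Hyperbola, center (1, -1), transverse axis horizontal; a² = 144, b² = 25.
c² = a² + b² = 144 + 25 = 169, so c = 13.
Foci lie on the horizontal axis through the center: (h ± c, k).

(-12, -1) and (14, -1)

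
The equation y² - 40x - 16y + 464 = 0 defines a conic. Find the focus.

Only y is squared. Complete the square in y: (y - 8)² = 40(x - 10).
Vertex (10, 8); 4p = 40 so p = 10. Opens right.
Focus is p units from the vertex along the axis: (h + p, k).

(20, 8)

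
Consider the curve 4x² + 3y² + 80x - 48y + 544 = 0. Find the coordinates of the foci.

(-10, 6) and (-10, 10)

Group the x- and y-terms: 4(x² + 20x) + 3(y² - 16y) = -544
Complete the square: 4(x + 10)² + 3(y - 8)² = -544 + 400 + 192 = 48
Divide through by 48 to get (x + 10)²/12 + (y - 8)²/16 = 1.
Ellipse, center (-10, 8), major axis vertical; a² = 16, b² = 12.
c² = a² - b² = 16 - 12 = 4, so c = 2.
Foci lie on the vertical axis through the center: (h, k ± c).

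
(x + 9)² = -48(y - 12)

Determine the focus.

Vertex (-9, 12); 4p = -48 so p = -12. Opens down.
Focus is p units from the vertex along the axis: (h, k + p).

(-9, 0)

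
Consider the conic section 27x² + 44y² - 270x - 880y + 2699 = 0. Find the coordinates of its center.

Group the x- and y-terms: 27(x² - 10x) + 44(y² - 20y) = -2699
Completing the square gives 27(x - 5)² + 44(y - 10)² = -2699 + 675 + 4400 = 2376.
Divide by 2376: (x - 5)²/88 + (y - 10)²/54 = 1
Ellipse with center (5, 10).

(5, 10)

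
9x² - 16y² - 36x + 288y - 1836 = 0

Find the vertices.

Collect terms: 9(x² - 4x) -16(y² - 18y) = 1836
Completing the square gives 9(x - 2)² -16(y - 9)² = 1836 + 36 - 1296 = 576.
Divide by 576: (x - 2)²/64 - (y - 9)²/36 = 1
Hyperbola, center (2, 9), transverse axis horizontal; a² = 64, b² = 36.
a = 8. Vertices at (h ± a, k).

(-6, 9) and (10, 9)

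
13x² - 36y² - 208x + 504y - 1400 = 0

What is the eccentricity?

e = 7/6

Group: 13(x² - 16x) -36(y² - 14y) = 1400
Completing the square gives 13(x - 8)² -36(y - 7)² = 1400 + 832 - 1764 = 468.
Divide by 468: (x - 8)²/36 - (y - 7)²/13 = 1
Hyperbola, center (8, 7), transverse axis horizontal; a² = 36, b² = 13.
c² = a² + b² = 49, so c = 7.
e = c/a = 7/6.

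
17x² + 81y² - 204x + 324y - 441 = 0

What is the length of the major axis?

Group the x- and y-terms: 17(x² - 12x) + 81(y² + 4y) = 441
Complete the square in x and y: 17(x - 6)² + 81(y + 2)² = 441 + 612 + 324 = 1377
Dividing both sides by 1377: (x - 6)²/81 + (y + 2)²/17 = 1
Ellipse, center (6, -2), major axis horizontal; a² = 81, b² = 17.
a² = 81 so a = 9; the major axis has length 2a = 18.

18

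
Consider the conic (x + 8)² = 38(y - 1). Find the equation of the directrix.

y = -17/2

Vertex (-8, 1); 4p = 38 so p = 19/2. Opens up.
Directrix is the horizontal line y = k − p = 1 − (19/2) = -17/2.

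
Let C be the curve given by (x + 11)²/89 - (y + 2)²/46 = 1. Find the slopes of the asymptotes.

Center (-11, -2). The positive term is the x-term, so the transverse axis is horizontal; a² = 89, b² = 46.
For a horizontal hyperbola the asymptotes have slope ±b/a.
Here that is ±√46/√89 = ±√4094/89.

√4094/89 and -√4094/89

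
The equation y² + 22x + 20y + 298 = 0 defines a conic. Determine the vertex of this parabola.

Only y is squared. Complete the square in y: (y + 10)² = -22(x + 9).
Vertex (-9, -10); 4p = -22 so p = -11/2. Opens left.

(-9, -10)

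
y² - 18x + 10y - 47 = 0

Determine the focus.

(1/2, -5)

Only y is squared. Complete the square in y: (y + 5)² = 18(x + 4).
Vertex (-4, -5); 4p = 18 so p = 9/2. Opens right.
Focus is p units from the vertex along the axis: (h + p, k).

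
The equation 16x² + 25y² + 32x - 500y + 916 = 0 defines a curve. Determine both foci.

Collect terms: 16(x² + 2x) + 25(y² - 20y) = -916
Completing the square gives 16(x + 1)² + 25(y - 10)² = -916 + 16 + 2500 = 1600.
Dividing both sides by 1600: (x + 1)²/100 + (y - 10)²/64 = 1
Ellipse, center (-1, 10), major axis horizontal; a² = 100, b² = 64.
c² = a² - b² = 100 - 64 = 36, so c = 6.
Foci lie on the horizontal axis through the center: (h ± c, k).

(-7, 10) and (5, 10)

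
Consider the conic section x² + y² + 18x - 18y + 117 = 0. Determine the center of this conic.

(-9, 9)

Rearranging, (x² + 18x) + (y² - 18y) = -117.
Completing the square gives (x + 9)² + (y - 9)² = -117 + 81 + 81 = 45.
So (x + 9)² + (y - 9)² = 45.
Circle centered at (-9, 9) with r² = 45.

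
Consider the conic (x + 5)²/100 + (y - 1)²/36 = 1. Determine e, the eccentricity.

e = 4/5

Center (-5, 1). The larger denominator 100 sits under the x-term, so the major axis is horizontal; a² = 100, b² = 36.
c² = a² - b² = 64, so c = 8.
e = c/a = 8/10 = 4/5.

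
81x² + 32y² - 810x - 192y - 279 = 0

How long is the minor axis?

81(x² - 10x) + 32(y² - 6y) = 279
Complete the square: 81(x - 5)² + 32(y - 3)² = 279 + 2025 + 288 = 2592
Divide by 2592: (x - 5)²/32 + (y - 3)²/81 = 1
Ellipse, center (5, 3), major axis vertical; a² = 81, b² = 32.
b² = 32 so b = 4√2; the minor axis has length 2b = 8√2.

8√2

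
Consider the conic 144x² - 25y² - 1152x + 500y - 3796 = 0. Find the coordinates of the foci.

(-9, 10) and (17, 10)

Group: 144(x² - 8x) -25(y² - 20y) = 3796
Completing the square gives 144(x - 4)² -25(y - 10)² = 3796 + 2304 - 2500 = 3600.
Divide through by 3600 to get (x - 4)²/25 - (y - 10)²/144 = 1.
Hyperbola, center (4, 10), transverse axis horizontal; a² = 25, b² = 144.
c² = a² + b² = 25 + 144 = 169, so c = 13.
Foci lie on the horizontal axis through the center: (h ± c, k).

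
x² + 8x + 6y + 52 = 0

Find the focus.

(-4, -15/2)

Only x is squared. Complete the square in x: (x + 4)² = -6(y + 6).
Vertex (-4, -6); 4p = -6 so p = -3/2. Opens down.
Focus is p units from the vertex along the axis: (h, k + p).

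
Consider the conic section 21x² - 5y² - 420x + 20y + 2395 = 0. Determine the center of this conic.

21(x² - 20x) -5(y² - 4y) = -2395
21(x - 10)² -5(y - 2)² = -2395 + 2100 - 20 = -315
Divide through by -315 to get (y - 2)²/63 - (x - 10)²/15 = 1.
Hyperbola with center (10, 2).

(10, 2)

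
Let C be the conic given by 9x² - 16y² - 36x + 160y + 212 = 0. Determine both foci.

(2, -5) and (2, 15)

9(x² - 4x) -16(y² - 10y) = -212
Complete the square: 9(x - 2)² -16(y - 5)² = -212 + 36 - 400 = -576
Divide through by -576 to get (y - 5)²/36 - (x - 2)²/64 = 1.
Hyperbola, center (2, 5), transverse axis vertical; a² = 36, b² = 64.
c² = a² + b² = 36 + 64 = 100, so c = 10.
Foci lie on the vertical axis through the center: (h, k ± c).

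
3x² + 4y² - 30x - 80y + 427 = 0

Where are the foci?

(3, 10) and (7, 10)

Group: 3(x² - 10x) + 4(y² - 20y) = -427
Complete the square: 3(x - 5)² + 4(y - 10)² = -427 + 75 + 400 = 48
Divide through by 48 to get (x - 5)²/16 + (y - 10)²/12 = 1.
Ellipse, center (5, 10), major axis horizontal; a² = 16, b² = 12.
c² = a² - b² = 16 - 12 = 4, so c = 2.
Foci lie on the horizontal axis through the center: (h ± c, k).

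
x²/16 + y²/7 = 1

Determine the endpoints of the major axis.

(-4, 0) and (4, 0)

Center (0, 0). The larger denominator 16 sits under the x-term, so the major axis is horizontal; a² = 16, b² = 7.
a = 4. Vertices at (h ± a, k).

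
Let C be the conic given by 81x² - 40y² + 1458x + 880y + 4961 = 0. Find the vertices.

81(x² + 18x) -40(y² - 22y) = -4961
Complete the square in x and y: 81(x + 9)² -40(y - 11)² = -4961 + 6561 - 4840 = -3240
Divide through by -3240 to get (y - 11)²/81 - (x + 9)²/40 = 1.
Hyperbola, center (-9, 11), transverse axis vertical; a² = 81, b² = 40.
a = 9. Vertices at (h, k ± a).

(-9, 2) and (-9, 20)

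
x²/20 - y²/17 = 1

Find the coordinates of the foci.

Center (0, 0). The positive term is the x-term, so the transverse axis is horizontal; a² = 20, b² = 17.
c² = a² + b² = 20 + 17 = 37, so c = √37.
Foci lie on the horizontal axis through the center: (h ± c, k).

(0 - √37, 0) and (0 + √37, 0)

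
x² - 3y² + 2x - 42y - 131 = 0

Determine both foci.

(-1, -7 - 2√5) and (-1, -7 + 2√5)

Collect terms: (x² + 2x) -3(y² + 14y) = 131
Completing the square gives (x + 1)² -3(y + 7)² = 131 + 1 - 147 = -15.
Divide through by -15 to get (y + 7)²/5 - (x + 1)²/15 = 1.
Hyperbola, center (-1, -7), transverse axis vertical; a² = 5, b² = 15.
c² = a² + b² = 5 + 15 = 20, so c = 2√5.
Foci lie on the vertical axis through the center: (h, k ± c).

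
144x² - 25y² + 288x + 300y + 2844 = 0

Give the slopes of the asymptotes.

Collect terms: 144(x² + 2x) -25(y² - 12y) = -2844
Completing the square gives 144(x + 1)² -25(y - 6)² = -2844 + 144 - 900 = -3600.
Divide through by -3600 to get (y - 6)²/144 - (x + 1)²/25 = 1.
Hyperbola, center (-1, 6), transverse axis vertical; a² = 144, b² = 25.
For a vertical hyperbola the asymptotes have slope ±a/b.
Here that is ±12/5.

12/5 and -12/5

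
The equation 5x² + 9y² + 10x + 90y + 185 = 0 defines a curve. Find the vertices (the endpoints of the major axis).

Rearranging, 5(x² + 2x) + 9(y² + 10y) = -185.
Completing the square gives 5(x + 1)² + 9(y + 5)² = -185 + 5 + 225 = 45.
Divide by 45: (x + 1)²/9 + (y + 5)²/5 = 1
Ellipse, center (-1, -5), major axis horizontal; a² = 9, b² = 5.
a = 3. Vertices at (h ± a, k).

(-4, -5) and (2, -5)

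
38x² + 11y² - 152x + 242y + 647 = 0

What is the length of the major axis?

4√19

Group the x- and y-terms: 38(x² - 4x) + 11(y² + 22y) = -647
Completing the square gives 38(x - 2)² + 11(y + 11)² = -647 + 152 + 1331 = 836.
Dividing both sides by 836: (x - 2)²/22 + (y + 11)²/76 = 1
Ellipse, center (2, -11), major axis vertical; a² = 76, b² = 22.
a² = 76 so a = 2√19; the major axis has length 2a = 4√19.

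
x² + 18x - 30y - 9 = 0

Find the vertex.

Only x is squared. Complete the square in x: (x + 9)² = 30(y + 3).
Vertex (-9, -3); 4p = 30 so p = 15/2. Opens up.

(-9, -3)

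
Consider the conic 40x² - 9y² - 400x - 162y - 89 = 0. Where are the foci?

Group: 40(x² - 10x) -9(y² + 18y) = 89
40(x - 5)² -9(y + 9)² = 89 + 1000 - 729 = 360
Divide through by 360 to get (x - 5)²/9 - (y + 9)²/40 = 1.
Hyperbola, center (5, -9), transverse axis horizontal; a² = 9, b² = 40.
c² = a² + b² = 9 + 40 = 49, so c = 7.
Foci lie on the horizontal axis through the center: (h ± c, k).

(-2, -9) and (12, -9)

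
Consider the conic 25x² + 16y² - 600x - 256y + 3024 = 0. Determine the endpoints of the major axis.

(12, -2) and (12, 18)

Rearranging, 25(x² - 24x) + 16(y² - 16y) = -3024.
Complete the square: 25(x - 12)² + 16(y - 8)² = -3024 + 3600 + 1024 = 1600
Dividing both sides by 1600: (x - 12)²/64 + (y - 8)²/100 = 1
Ellipse, center (12, 8), major axis vertical; a² = 100, b² = 64.
a = 10. Vertices at (h, k ± a).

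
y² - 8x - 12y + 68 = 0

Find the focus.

(6, 6)

Only y is squared. Complete the square in y: (y - 6)² = 8(x - 4).
Vertex (4, 6); 4p = 8 so p = 2. Opens right.
Focus is p units from the vertex along the axis: (h + p, k).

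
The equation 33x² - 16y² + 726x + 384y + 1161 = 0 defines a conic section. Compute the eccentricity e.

e = 7/4

Collect terms: 33(x² + 22x) -16(y² - 24y) = -1161
Complete the square: 33(x + 11)² -16(y - 12)² = -1161 + 3993 - 2304 = 528
Divide by 528: (x + 11)²/16 - (y - 12)²/33 = 1
Hyperbola, center (-11, 12), transverse axis horizontal; a² = 16, b² = 33.
c² = a² + b² = 49, so c = 7.
e = c/a = 7/4.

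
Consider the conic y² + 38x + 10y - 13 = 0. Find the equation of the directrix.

Only y is squared. Complete the square in y: (y + 5)² = -38(x - 1).
Vertex (1, -5); 4p = -38 so p = -19/2. Opens left.
Directrix is the vertical line x = h − p = 1 − (-19/2) = 21/2.

x = 21/2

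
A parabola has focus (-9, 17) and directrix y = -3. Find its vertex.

The vertex is the midpoint between the focus and the directrix along the axis of symmetry.
Axis is vertical (directrix is horizontal). Vertex y-coordinate = (17 + (-3))/2 = 7; x-coordinate = -9.

(-9, 7)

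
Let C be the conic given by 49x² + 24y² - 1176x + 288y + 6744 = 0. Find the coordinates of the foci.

49(x² - 24x) + 24(y² + 12y) = -6744
Completing the square gives 49(x - 12)² + 24(y + 6)² = -6744 + 7056 + 864 = 1176.
Divide through by 1176 to get (x - 12)²/24 + (y + 6)²/49 = 1.
Ellipse, center (12, -6), major axis vertical; a² = 49, b² = 24.
c² = a² - b² = 49 - 24 = 25, so c = 5.
Foci lie on the vertical axis through the center: (h, k ± c).

(12, -11) and (12, -1)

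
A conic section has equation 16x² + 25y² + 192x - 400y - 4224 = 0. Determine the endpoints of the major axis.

Group: 16(x² + 12x) + 25(y² - 16y) = 4224
Complete the square: 16(x + 6)² + 25(y - 8)² = 4224 + 576 + 1600 = 6400
Divide through by 6400 to get (x + 6)²/400 + (y - 8)²/256 = 1.
Ellipse, center (-6, 8), major axis horizontal; a² = 400, b² = 256.
a = 20. Vertices at (h ± a, k).

(-26, 8) and (14, 8)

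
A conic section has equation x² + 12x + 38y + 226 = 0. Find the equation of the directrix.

y = 9/2

Only x is squared. Complete the square in x: (x + 6)² = -38(y + 5).
Vertex (-6, -5); 4p = -38 so p = -19/2. Opens down.
Directrix is the horizontal line y = k − p = -5 − (-19/2) = 9/2.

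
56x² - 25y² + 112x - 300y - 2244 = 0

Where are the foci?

Group the x- and y-terms: 56(x² + 2x) -25(y² + 12y) = 2244
Completing the square gives 56(x + 1)² -25(y + 6)² = 2244 + 56 - 900 = 1400.
Divide by 1400: (x + 1)²/25 - (y + 6)²/56 = 1
Hyperbola, center (-1, -6), transverse axis horizontal; a² = 25, b² = 56.
c² = a² + b² = 25 + 56 = 81, so c = 9.
Foci lie on the horizontal axis through the center: (h ± c, k).

(-10, -6) and (8, -6)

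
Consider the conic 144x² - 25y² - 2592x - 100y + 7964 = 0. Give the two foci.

(-4, -2) and (22, -2)

Group the x- and y-terms: 144(x² - 18x) -25(y² + 4y) = -7964
Complete the square: 144(x - 9)² -25(y + 2)² = -7964 + 11664 - 100 = 3600
Divide by 3600: (x - 9)²/25 - (y + 2)²/144 = 1
Hyperbola, center (9, -2), transverse axis horizontal; a² = 25, b² = 144.
c² = a² + b² = 25 + 144 = 169, so c = 13.
Foci lie on the horizontal axis through the center: (h ± c, k).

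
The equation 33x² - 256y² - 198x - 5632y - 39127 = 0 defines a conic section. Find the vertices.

(-13, -11) and (19, -11)

Collect terms: 33(x² - 6x) -256(y² + 22y) = 39127
Complete the square in x and y: 33(x - 3)² -256(y + 11)² = 39127 + 297 - 30976 = 8448
Divide by 8448: (x - 3)²/256 - (y + 11)²/33 = 1
Hyperbola, center (3, -11), transverse axis horizontal; a² = 256, b² = 33.
a = 16. Vertices at (h ± a, k).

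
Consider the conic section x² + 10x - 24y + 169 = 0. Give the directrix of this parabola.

Only x is squared. Complete the square in x: (x + 5)² = 24(y - 6).
Vertex (-5, 6); 4p = 24 so p = 6. Opens up.
Directrix is the horizontal line y = k − p = 6 − (6) = 0.

y = 0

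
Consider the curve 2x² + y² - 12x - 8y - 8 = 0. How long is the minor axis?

Group the x- and y-terms: 2(x² - 6x) + (y² - 8y) = 8
Complete the square in x and y: 2(x - 3)² + (y - 4)² = 8 + 18 + 16 = 42
Divide by 42: (x - 3)²/21 + (y - 4)²/42 = 1
Ellipse, center (3, 4), major axis vertical; a² = 42, b² = 21.
b² = 21 so b = √21; the minor axis has length 2b = 2√21.

2√21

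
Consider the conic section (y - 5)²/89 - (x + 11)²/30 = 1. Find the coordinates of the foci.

(-11, 5 - √119) and (-11, 5 + √119)

Center (-11, 5). The positive term is the y-term, so the transverse axis is vertical; a² = 89, b² = 30.
c² = a² + b² = 89 + 30 = 119, so c = √119.
Foci lie on the vertical axis through the center: (h, k ± c).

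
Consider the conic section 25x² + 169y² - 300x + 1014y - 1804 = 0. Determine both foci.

25(x² - 12x) + 169(y² + 6y) = 1804
Complete the square: 25(x - 6)² + 169(y + 3)² = 1804 + 900 + 1521 = 4225
Divide through by 4225 to get (x - 6)²/169 + (y + 3)²/25 = 1.
Ellipse, center (6, -3), major axis horizontal; a² = 169, b² = 25.
c² = a² - b² = 169 - 25 = 144, so c = 12.
Foci lie on the horizontal axis through the center: (h ± c, k).

(-6, -3) and (18, -3)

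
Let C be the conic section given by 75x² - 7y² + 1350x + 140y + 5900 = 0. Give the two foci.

Rearranging, 75(x² + 18x) -7(y² - 20y) = -5900.
Complete the square: 75(x + 9)² -7(y - 10)² = -5900 + 6075 - 700 = -525
Divide by -525: (y - 10)²/75 - (x + 9)²/7 = 1
Hyperbola, center (-9, 10), transverse axis vertical; a² = 75, b² = 7.
c² = a² + b² = 75 + 7 = 82, so c = √82.
Foci lie on the vertical axis through the center: (h, k ± c).

(-9, 10 - √82) and (-9, 10 + √82)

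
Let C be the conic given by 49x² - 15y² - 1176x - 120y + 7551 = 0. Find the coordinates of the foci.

Group the x- and y-terms: 49(x² - 24x) -15(y² + 8y) = -7551
Complete the square in x and y: 49(x - 12)² -15(y + 4)² = -7551 + 7056 - 240 = -735
Divide by -735: (y + 4)²/49 - (x - 12)²/15 = 1
Hyperbola, center (12, -4), transverse axis vertical; a² = 49, b² = 15.
c² = a² + b² = 49 + 15 = 64, so c = 8.
Foci lie on the vertical axis through the center: (h, k ± c).

(12, -12) and (12, 4)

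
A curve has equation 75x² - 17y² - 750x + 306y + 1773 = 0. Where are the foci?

(5, 9 - 2√23) and (5, 9 + 2√23)

Group: 75(x² - 10x) -17(y² - 18y) = -1773
Complete the square in x and y: 75(x - 5)² -17(y - 9)² = -1773 + 1875 - 1377 = -1275
Divide by -1275: (y - 9)²/75 - (x - 5)²/17 = 1
Hyperbola, center (5, 9), transverse axis vertical; a² = 75, b² = 17.
c² = a² + b² = 75 + 17 = 92, so c = 2√23.
Foci lie on the vertical axis through the center: (h, k ± c).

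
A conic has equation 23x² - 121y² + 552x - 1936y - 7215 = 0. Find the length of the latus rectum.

46/11

Collect terms: 23(x² + 24x) -121(y² + 16y) = 7215
Completing the square gives 23(x + 12)² -121(y + 8)² = 7215 + 3312 - 7744 = 2783.
Divide by 2783: (x + 12)²/121 - (y + 8)²/23 = 1
Hyperbola, center (-12, -8), transverse axis horizontal; a² = 121, b² = 23.
Latus rectum length = 2b²/a = 2·23/11 = 46/11.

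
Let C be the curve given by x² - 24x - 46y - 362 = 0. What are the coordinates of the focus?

Only x is squared. Complete the square in x: (x - 12)² = 46(y + 11).
Vertex (12, -11); 4p = 46 so p = 23/2. Opens up.
Focus is p units from the vertex along the axis: (h, k + p).

(12, 1/2)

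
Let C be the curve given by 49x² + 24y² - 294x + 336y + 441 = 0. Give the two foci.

(3, -12) and (3, -2)

Group the x- and y-terms: 49(x² - 6x) + 24(y² + 14y) = -441
49(x - 3)² + 24(y + 7)² = -441 + 441 + 1176 = 1176
Divide through by 1176 to get (x - 3)²/24 + (y + 7)²/49 = 1.
Ellipse, center (3, -7), major axis vertical; a² = 49, b² = 24.
c² = a² - b² = 49 - 24 = 25, so c = 5.
Foci lie on the vertical axis through the center: (h, k ± c).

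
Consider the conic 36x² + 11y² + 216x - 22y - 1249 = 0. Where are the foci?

Rearranging, 36(x² + 6x) + 11(y² - 2y) = 1249.
36(x + 3)² + 11(y - 1)² = 1249 + 324 + 11 = 1584
Divide through by 1584 to get (x + 3)²/44 + (y - 1)²/144 = 1.
Ellipse, center (-3, 1), major axis vertical; a² = 144, b² = 44.
c² = a² - b² = 144 - 44 = 100, so c = 10.
Foci lie on the vertical axis through the center: (h, k ± c).

(-3, -9) and (-3, 11)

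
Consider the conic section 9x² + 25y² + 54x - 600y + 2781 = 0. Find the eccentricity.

e = 4/5

9(x² + 6x) + 25(y² - 24y) = -2781
Completing the square gives 9(x + 3)² + 25(y - 12)² = -2781 + 81 + 3600 = 900.
Dividing both sides by 900: (x + 3)²/100 + (y - 12)²/36 = 1
Ellipse, center (-3, 12), major axis horizontal; a² = 100, b² = 36.
c² = a² - b² = 64, so c = 8.
e = c/a = 8/10 = 4/5.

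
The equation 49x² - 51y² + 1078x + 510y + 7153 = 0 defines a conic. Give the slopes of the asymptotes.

Group the x- and y-terms: 49(x² + 22x) -51(y² - 10y) = -7153
Complete the square: 49(x + 11)² -51(y - 5)² = -7153 + 5929 - 1275 = -2499
Divide through by -2499 to get (y - 5)²/49 - (x + 11)²/51 = 1.
Hyperbola, center (-11, 5), transverse axis vertical; a² = 49, b² = 51.
For a vertical hyperbola the asymptotes have slope ±a/b.
Here that is ±7/√51 = ±7√51/51.

7√51/51 and -7√51/51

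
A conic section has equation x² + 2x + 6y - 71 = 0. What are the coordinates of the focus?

Only x is squared. Complete the square in x: (x + 1)² = -6(y - 12).
Vertex (-1, 12); 4p = -6 so p = -3/2. Opens down.
Focus is p units from the vertex along the axis: (h, k + p).

(-1, 21/2)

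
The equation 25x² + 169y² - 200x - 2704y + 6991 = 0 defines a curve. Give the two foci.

25(x² - 8x) + 169(y² - 16y) = -6991
25(x - 4)² + 169(y - 8)² = -6991 + 400 + 10816 = 4225
Divide by 4225: (x - 4)²/169 + (y - 8)²/25 = 1
Ellipse, center (4, 8), major axis horizontal; a² = 169, b² = 25.
c² = a² - b² = 169 - 25 = 144, so c = 12.
Foci lie on the horizontal axis through the center: (h ± c, k).

(-8, 8) and (16, 8)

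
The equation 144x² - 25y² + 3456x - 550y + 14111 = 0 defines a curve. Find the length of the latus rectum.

288/5

Rearranging, 144(x² + 24x) -25(y² + 22y) = -14111.
Completing the square gives 144(x + 12)² -25(y + 11)² = -14111 + 20736 - 3025 = 3600.
Divide by 3600: (x + 12)²/25 - (y + 11)²/144 = 1
Hyperbola, center (-12, -11), transverse axis horizontal; a² = 25, b² = 144.
Latus rectum length = 2b²/a = 2·144/5 = 288/5.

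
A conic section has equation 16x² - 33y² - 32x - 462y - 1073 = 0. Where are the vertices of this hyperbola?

(1, -11) and (1, -3)

Collect terms: 16(x² - 2x) -33(y² + 14y) = 1073
16(x - 1)² -33(y + 7)² = 1073 + 16 - 1617 = -528
Divide through by -528 to get (y + 7)²/16 - (x - 1)²/33 = 1.
Hyperbola, center (1, -7), transverse axis vertical; a² = 16, b² = 33.
a = 4. Vertices at (h, k ± a).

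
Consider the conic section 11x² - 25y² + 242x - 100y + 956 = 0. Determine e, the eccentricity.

Group: 11(x² + 22x) -25(y² + 4y) = -956
Complete the square in x and y: 11(x + 11)² -25(y + 2)² = -956 + 1331 - 100 = 275
Divide by 275: (x + 11)²/25 - (y + 2)²/11 = 1
Hyperbola, center (-11, -2), transverse axis horizontal; a² = 25, b² = 11.
c² = a² + b² = 36, so c = 6.
e = c/a = 6/5.

e = 6/5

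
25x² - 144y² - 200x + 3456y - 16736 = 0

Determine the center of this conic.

(4, 12)

25(x² - 8x) -144(y² - 24y) = 16736
Completing the square gives 25(x - 4)² -144(y - 12)² = 16736 + 400 - 20736 = -3600.
Divide through by -3600 to get (y - 12)²/25 - (x - 4)²/144 = 1.
Hyperbola with center (4, 12).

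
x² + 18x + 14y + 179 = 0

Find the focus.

(-9, -21/2)

Only x is squared. Complete the square in x: (x + 9)² = -14(y + 7).
Vertex (-9, -7); 4p = -14 so p = -7/2. Opens down.
Focus is p units from the vertex along the axis: (h, k + p).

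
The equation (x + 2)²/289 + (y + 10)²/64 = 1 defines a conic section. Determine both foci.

(-17, -10) and (13, -10)

Center (-2, -10). The larger denominator 289 sits under the x-term, so the major axis is horizontal; a² = 289, b² = 64.
c² = a² - b² = 289 - 64 = 225, so c = 15.
Foci lie on the horizontal axis through the center: (h ± c, k).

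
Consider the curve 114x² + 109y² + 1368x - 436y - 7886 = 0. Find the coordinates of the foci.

(-6, 2 - √5) and (-6, 2 + √5)

Group the x- and y-terms: 114(x² + 12x) + 109(y² - 4y) = 7886
114(x + 6)² + 109(y - 2)² = 7886 + 4104 + 436 = 12426
Divide through by 12426 to get (x + 6)²/109 + (y - 2)²/114 = 1.
Ellipse, center (-6, 2), major axis vertical; a² = 114, b² = 109.
c² = a² - b² = 114 - 109 = 5, so c = √5.
Foci lie on the vertical axis through the center: (h, k ± c).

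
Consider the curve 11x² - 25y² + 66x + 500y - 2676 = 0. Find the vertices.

Rearranging, 11(x² + 6x) -25(y² - 20y) = 2676.
Complete the square in x and y: 11(x + 3)² -25(y - 10)² = 2676 + 99 - 2500 = 275
Divide by 275: (x + 3)²/25 - (y - 10)²/11 = 1
Hyperbola, center (-3, 10), transverse axis horizontal; a² = 25, b² = 11.
a = 5. Vertices at (h ± a, k).

(-8, 10) and (2, 10)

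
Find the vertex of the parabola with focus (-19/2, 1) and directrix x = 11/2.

(-2, 1)

The vertex is the midpoint between the focus and the directrix along the axis of symmetry.
Axis is horizontal (directrix is vertical). Vertex x-coordinate = (-19/2 + 11/2)/2 = -2; y-coordinate = 1.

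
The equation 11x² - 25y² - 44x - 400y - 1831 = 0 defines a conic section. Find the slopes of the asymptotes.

Rearranging, 11(x² - 4x) -25(y² + 16y) = 1831.
Complete the square: 11(x - 2)² -25(y + 8)² = 1831 + 44 - 1600 = 275
Divide by 275: (x - 2)²/25 - (y + 8)²/11 = 1
Hyperbola, center (2, -8), transverse axis horizontal; a² = 25, b² = 11.
For a horizontal hyperbola the asymptotes have slope ±b/a.
Here that is ±√11/5.

√11/5 and -√11/5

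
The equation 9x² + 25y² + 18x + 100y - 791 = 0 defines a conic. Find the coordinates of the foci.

(-9, -2) and (7, -2)

Group the x- and y-terms: 9(x² + 2x) + 25(y² + 4y) = 791
Complete the square in x and y: 9(x + 1)² + 25(y + 2)² = 791 + 9 + 100 = 900
Dividing both sides by 900: (x + 1)²/100 + (y + 2)²/36 = 1
Ellipse, center (-1, -2), major axis horizontal; a² = 100, b² = 36.
c² = a² - b² = 100 - 36 = 64, so c = 8.
Foci lie on the horizontal axis through the center: (h ± c, k).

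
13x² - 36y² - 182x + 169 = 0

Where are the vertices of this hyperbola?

Collect terms: 13(x² - 14x) -36y² = -169
Complete the square in x and y: 13(x - 7)² -36y² = -169 + 637 + 0 = 468
Dividing both sides by 468: (x - 7)²/36 - y²/13 = 1
Hyperbola, center (7, 0), transverse axis horizontal; a² = 36, b² = 13.
a = 6. Vertices at (h ± a, k).

(1, 0) and (13, 0)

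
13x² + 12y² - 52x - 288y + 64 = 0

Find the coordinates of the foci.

(2, 12 - √11) and (2, 12 + √11)

Rearranging, 13(x² - 4x) + 12(y² - 24y) = -64.
Complete the square: 13(x - 2)² + 12(y - 12)² = -64 + 52 + 1728 = 1716
Divide through by 1716 to get (x - 2)²/132 + (y - 12)²/143 = 1.
Ellipse, center (2, 12), major axis vertical; a² = 143, b² = 132.
c² = a² - b² = 143 - 132 = 11, so c = √11.
Foci lie on the vertical axis through the center: (h, k ± c).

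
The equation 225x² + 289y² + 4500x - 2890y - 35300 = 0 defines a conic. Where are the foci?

225(x² + 20x) + 289(y² - 10y) = 35300
Complete the square in x and y: 225(x + 10)² + 289(y - 5)² = 35300 + 22500 + 7225 = 65025
Divide through by 65025 to get (x + 10)²/289 + (y - 5)²/225 = 1.
Ellipse, center (-10, 5), major axis horizontal; a² = 289, b² = 225.
c² = a² - b² = 289 - 225 = 64, so c = 8.
Foci lie on the horizontal axis through the center: (h ± c, k).

(-18, 5) and (-2, 5)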